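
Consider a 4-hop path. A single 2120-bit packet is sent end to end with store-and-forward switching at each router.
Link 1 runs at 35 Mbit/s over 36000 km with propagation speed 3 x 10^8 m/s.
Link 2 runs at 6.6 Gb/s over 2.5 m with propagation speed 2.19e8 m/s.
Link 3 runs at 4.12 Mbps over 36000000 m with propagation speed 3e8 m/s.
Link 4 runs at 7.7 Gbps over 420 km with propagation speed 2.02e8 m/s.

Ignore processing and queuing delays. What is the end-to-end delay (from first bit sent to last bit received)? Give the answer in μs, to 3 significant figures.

243000 μs

Transmission delays (L/R per hop): 60.5714, 0.321212, 514.563, 0.275325 μs; sum = 575.731 μs.
Propagation delays (d/s per hop): 120000, 0.0114155, 120000, 2079.21 μs; sum = 242079 μs.
End-to-end = 243000 μs.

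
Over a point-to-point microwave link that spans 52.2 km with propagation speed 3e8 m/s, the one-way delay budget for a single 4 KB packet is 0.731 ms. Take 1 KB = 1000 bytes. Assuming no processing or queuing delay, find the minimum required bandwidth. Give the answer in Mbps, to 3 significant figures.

L = 32000 bits.
Propagation delay = 52200 / 300000000 = 0.174 ms.
Transmission budget = 0.731 − 0.174 = 0.557 ms.
R ≥ L / t_tx = 32000 bits / 0.000557 s = 57.5 Mbps.

57.5 Mbps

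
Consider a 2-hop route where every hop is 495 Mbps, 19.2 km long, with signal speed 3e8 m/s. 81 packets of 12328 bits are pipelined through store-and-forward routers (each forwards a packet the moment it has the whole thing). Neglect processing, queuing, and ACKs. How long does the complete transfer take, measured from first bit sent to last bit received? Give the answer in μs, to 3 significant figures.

2170 μs

Per-hop transmission t_tx = L/R = 12328/495000000 = 24.9051 μs.
Per-hop propagation t_prop = 19200/300000000 = 64 μs.
Pipeline fill: first packet needs 2·t_tx to clear all hops; remaining 80 packets each add one t_tx.
Total = (2+81-1)·t_tx + 2·t_prop = 82·24.9051 + 2·64 = 2170 μs.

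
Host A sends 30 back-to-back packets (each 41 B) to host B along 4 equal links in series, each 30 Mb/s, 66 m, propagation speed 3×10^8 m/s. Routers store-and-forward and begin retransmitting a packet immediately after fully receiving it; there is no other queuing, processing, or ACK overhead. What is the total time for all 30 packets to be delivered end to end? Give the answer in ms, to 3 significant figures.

0.362 ms

Per-hop transmission t_tx = L/R = 328/30000000 = 0.0109333 ms.
Per-hop propagation t_prop = 66/300000000 = 0.00022 ms.
Pipeline fill: first packet needs 4·t_tx to clear all hops; remaining 29 packets each add one t_tx.
Total = (4+30-1)·t_tx + 4·t_prop = 33·0.0109333 + 4·0.00022 = 0.362 ms.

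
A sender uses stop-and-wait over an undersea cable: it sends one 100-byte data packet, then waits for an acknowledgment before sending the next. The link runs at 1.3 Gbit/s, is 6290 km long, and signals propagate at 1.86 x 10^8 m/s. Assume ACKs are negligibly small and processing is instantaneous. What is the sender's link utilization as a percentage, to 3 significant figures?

0.000910 %

t_tx = L/R = 800/1300000000 = 6.15385e-07 s.
t_prop = 6290000/186000000 = 0.0338172 s; RTT = 0.0676344 s.
Cycle = t_tx + RTT = 0.067635 s.
Utilization = t_tx / cycle = 6.15385e-07/0.067635 = 0.000910 %.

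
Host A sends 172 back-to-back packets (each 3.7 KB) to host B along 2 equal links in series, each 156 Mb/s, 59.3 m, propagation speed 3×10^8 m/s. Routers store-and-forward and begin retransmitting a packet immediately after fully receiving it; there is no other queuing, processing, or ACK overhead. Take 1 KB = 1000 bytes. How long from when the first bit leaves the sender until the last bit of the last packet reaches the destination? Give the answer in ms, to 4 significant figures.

32.83 ms

Per-hop transmission t_tx = L/R = 29600/156000000 = 0.189744 ms.
Per-hop propagation t_prop = 59.3/300000000 = 0.000197667 ms.
Pipeline fill: first packet needs 2·t_tx to clear all hops; remaining 171 packets each add one t_tx.
Total = (2+172-1)·t_tx + 2·t_prop = 173·0.189744 + 2·0.000197667 = 32.83 ms.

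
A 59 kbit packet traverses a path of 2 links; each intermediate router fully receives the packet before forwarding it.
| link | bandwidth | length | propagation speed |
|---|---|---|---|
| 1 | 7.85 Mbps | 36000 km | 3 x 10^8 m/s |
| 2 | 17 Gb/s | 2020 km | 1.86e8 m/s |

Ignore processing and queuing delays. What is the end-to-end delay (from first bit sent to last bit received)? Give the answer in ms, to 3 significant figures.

138 ms

L = 59000 bits.
Transmission delays (L/R per hop): 7.51592, 0.00347059 ms; sum = 7.51939 ms.
Propagation delays (d/s per hop): 120, 10.8602 ms; sum = 130.86 ms.
End-to-end = 138 ms.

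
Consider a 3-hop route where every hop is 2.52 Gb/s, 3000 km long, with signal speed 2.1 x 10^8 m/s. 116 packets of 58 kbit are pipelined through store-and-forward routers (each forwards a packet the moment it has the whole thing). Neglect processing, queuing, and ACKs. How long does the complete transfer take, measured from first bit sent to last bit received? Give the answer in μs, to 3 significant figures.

Per-hop transmission t_tx = L/R = 58000/2520000000 = 23.0159 μs.
Per-hop propagation t_prop = 3000000/210000000 = 14285.7 μs.
Pipeline fill: first packet needs 3·t_tx to clear all hops; remaining 115 packets each add one t_tx.
Total = (3+116-1)·t_tx + 3·t_prop = 118·23.0159 + 3·14285.7 = 45600 μs.

45600 μs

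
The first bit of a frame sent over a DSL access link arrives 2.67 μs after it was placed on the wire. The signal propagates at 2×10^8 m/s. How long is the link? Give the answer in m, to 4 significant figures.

d = s × t_prop = 200000000 × 2.67e-06 = 534.0 m.

534.0 m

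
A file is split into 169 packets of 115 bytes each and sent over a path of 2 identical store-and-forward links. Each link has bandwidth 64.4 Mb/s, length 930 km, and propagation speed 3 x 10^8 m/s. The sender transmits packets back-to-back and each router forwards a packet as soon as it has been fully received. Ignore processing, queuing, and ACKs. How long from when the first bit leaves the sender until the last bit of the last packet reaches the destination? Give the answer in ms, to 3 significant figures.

8.63 ms

Per-hop transmission t_tx = L/R = 920/6.44e+07 = 0.0142857 ms.
Per-hop propagation t_prop = 930000/300000000 = 3.1 ms.
Pipeline fill: first packet needs 2·t_tx to clear all hops; remaining 168 packets each add one t_tx.
Total = (2+169-1)·t_tx + 2·t_prop = 170·0.0142857 + 2·3.1 = 8.63 ms.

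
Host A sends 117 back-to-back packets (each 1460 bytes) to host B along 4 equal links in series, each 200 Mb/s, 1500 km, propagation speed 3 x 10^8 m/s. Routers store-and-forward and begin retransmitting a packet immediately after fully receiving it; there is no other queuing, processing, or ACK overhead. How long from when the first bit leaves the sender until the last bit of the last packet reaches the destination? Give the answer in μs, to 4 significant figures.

Per-hop transmission t_tx = L/R = 11680/200000000 = 58.4 μs.
Per-hop propagation t_prop = 1500000/300000000 = 5000 μs.
Pipeline fill: first packet needs 4·t_tx to clear all hops; remaining 116 packets each add one t_tx.
Total = (4+117-1)·t_tx + 4·t_prop = 120·58.4 + 4·5000 = 27010 μs.

27010 μs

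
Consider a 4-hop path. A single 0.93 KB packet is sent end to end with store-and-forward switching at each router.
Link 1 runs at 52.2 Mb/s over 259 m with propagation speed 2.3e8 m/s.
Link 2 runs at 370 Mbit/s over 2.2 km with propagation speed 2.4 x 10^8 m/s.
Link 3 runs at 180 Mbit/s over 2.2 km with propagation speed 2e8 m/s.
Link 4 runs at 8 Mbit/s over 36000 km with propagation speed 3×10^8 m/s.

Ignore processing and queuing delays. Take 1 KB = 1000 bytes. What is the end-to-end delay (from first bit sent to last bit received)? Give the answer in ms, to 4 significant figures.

121.2 ms

L = 7440 bits.
Transmission delays (L/R per hop): 0.142529, 0.0201081, 0.0413333, 0.93 ms; sum = 1.13397 ms.
Propagation delays (d/s per hop): 0.00112609, 0.00916667, 0.011, 120 ms; sum = 120.021 ms.
End-to-end = 121.2 ms.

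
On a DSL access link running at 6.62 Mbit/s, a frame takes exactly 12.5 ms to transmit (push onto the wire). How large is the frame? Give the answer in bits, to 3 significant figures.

L = R × t_tx = 6620000 b/s × 0.0125 s = 82750 bits.

82800 bits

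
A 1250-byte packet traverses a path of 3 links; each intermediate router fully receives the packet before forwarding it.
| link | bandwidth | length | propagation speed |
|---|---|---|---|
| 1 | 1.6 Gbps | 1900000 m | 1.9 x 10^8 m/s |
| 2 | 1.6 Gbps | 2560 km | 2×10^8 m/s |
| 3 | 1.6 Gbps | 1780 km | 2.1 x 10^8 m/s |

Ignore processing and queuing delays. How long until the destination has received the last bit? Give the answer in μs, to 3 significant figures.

L = 1250 × 8 = 10000 bits.
Transmission delay per hop = L/R = 10000/1600000000 = 6.25 μs; 3 hops → 18.75 μs.
Propagation delays (d/s per hop): 10000, 12800, 8476.19 μs; sum = 31276.2 μs.
End-to-end = 31300 μs.

31300 μs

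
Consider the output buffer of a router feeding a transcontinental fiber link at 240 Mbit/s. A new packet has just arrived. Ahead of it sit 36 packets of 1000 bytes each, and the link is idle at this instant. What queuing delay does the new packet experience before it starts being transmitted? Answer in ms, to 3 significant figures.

Each queued packet: L/R = 8000/240000000 = 0.0333333 ms.
36 queued → 1.2 ms.
Queuing delay = 1.20 ms.

1.20 ms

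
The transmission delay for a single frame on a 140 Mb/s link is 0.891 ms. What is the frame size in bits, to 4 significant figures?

L = R × t_tx = 140000000 b/s × 0.000891 s = 124740 bits.

124700 bits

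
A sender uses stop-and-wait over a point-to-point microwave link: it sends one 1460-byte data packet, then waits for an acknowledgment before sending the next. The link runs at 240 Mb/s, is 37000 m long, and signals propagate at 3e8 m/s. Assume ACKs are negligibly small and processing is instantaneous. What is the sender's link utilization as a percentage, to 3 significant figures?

t_tx = L/R = 11680/240000000 = 4.86667e-05 s.
t_prop = 37000/300000000 = 0.000123333 s; RTT = 0.000246667 s.
Cycle = t_tx + RTT = 0.000295333 s.
Utilization = t_tx / cycle = 4.86667e-05/0.000295333 = 16.5 %.

16.5 %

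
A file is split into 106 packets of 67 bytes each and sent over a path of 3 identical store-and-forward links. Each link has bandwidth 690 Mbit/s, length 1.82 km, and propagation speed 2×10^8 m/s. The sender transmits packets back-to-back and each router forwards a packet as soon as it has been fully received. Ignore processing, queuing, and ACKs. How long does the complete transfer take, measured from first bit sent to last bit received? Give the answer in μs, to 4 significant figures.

111.2 μs

Per-hop transmission t_tx = L/R = 536/690000000 = 0.776812 μs.
Per-hop propagation t_prop = 1820/200000000 = 9.1 μs.
Pipeline fill: first packet needs 3·t_tx to clear all hops; remaining 105 packets each add one t_tx.
Total = (3+106-1)·t_tx + 3·t_prop = 108·0.776812 + 3·9.1 = 111.2 μs.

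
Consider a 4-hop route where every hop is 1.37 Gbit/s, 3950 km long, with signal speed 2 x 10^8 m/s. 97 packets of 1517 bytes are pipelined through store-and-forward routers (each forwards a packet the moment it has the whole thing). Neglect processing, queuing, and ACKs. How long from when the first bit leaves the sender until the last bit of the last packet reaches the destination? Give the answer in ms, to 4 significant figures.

Per-hop transmission t_tx = L/R = 12136/1370000000 = 0.00885839 ms.
Per-hop propagation t_prop = 3950000/200000000 = 19.75 ms.
Pipeline fill: first packet needs 4·t_tx to clear all hops; remaining 96 packets each add one t_tx.
Total = (4+97-1)·t_tx + 4·t_prop = 100·0.00885839 + 4·19.75 = 79.89 ms.

79.89 ms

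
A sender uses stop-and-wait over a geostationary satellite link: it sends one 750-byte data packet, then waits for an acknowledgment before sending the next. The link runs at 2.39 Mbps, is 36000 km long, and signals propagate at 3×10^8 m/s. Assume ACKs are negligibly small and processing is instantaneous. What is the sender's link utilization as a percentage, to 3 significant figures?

t_tx = L/R = 6000/2390000 = 0.00251046 s.
t_prop = 36000000/300000000 = 0.12 s; RTT = 0.24 s.
Cycle = t_tx + RTT = 0.24251 s.
Utilization = t_tx / cycle = 0.00251046/0.24251 = 1.04 %.

1.04 %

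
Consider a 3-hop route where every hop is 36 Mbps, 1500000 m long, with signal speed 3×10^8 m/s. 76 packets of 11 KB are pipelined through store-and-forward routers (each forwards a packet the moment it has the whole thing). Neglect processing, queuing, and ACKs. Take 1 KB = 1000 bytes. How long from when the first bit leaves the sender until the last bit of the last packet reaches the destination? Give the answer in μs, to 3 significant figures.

Per-hop transmission t_tx = L/R = 88000/36000000 = 2444.44 μs.
Per-hop propagation t_prop = 1500000/300000000 = 5000 μs.
Pipeline fill: first packet needs 3·t_tx to clear all hops; remaining 75 packets each add one t_tx.
Total = (3+76-1)·t_tx + 3·t_prop = 78·2444.44 + 3·5000 = 206000 μs.

206000 μs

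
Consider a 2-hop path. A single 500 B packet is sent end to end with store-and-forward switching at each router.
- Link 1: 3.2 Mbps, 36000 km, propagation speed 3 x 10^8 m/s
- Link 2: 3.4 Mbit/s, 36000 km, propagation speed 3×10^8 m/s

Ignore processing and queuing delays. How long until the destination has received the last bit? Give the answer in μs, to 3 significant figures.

242000 μs

L = 500 × 8 = 4000 bits.
Transmission delays (L/R per hop): 1250, 1176.47 μs; sum = 2426.47 μs.
Propagation delays (d/s per hop): 120000, 120000 μs; sum = 240000 μs.
End-to-end = 242000 μs.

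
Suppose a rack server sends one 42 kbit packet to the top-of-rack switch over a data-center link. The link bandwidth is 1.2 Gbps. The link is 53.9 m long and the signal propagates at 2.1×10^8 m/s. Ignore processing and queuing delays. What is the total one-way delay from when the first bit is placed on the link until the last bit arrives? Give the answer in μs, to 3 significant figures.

35.3 μs

L = 42000 bits.
Transmission delay = L/R = 42000 / 1200000000 = 35 μs.
Propagation delay = d/s = 53.9 m / 210000000 m/s = 0.256667 μs.
Total = 35.3 μs.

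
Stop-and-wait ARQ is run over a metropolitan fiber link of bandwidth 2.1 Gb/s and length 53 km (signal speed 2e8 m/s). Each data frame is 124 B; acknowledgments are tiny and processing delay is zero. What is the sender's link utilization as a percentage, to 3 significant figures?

0.0890 %

t_tx = L/R = 992/2100000000 = 4.72381e-07 s.
t_prop = 53000/200000000 = 0.000265 s; RTT = 0.00053 s.
Cycle = t_tx + RTT = 0.000530472 s.
Utilization = t_tx / cycle = 4.72381e-07/0.000530472 = 0.0890 %.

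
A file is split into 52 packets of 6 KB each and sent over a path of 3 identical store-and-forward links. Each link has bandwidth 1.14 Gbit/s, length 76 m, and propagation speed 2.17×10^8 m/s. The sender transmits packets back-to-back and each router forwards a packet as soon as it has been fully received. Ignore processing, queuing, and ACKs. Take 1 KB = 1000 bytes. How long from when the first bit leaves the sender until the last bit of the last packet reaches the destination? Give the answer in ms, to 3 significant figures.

Per-hop transmission t_tx = L/R = 48000/1140000000 = 0.0421053 ms.
Per-hop propagation t_prop = 76/217000000 = 0.00035023 ms.
Pipeline fill: first packet needs 3·t_tx to clear all hops; remaining 51 packets each add one t_tx.
Total = (3+52-1)·t_tx + 3·t_prop = 54·0.0421053 + 3·0.00035023 = 2.27 ms.

2.27 ms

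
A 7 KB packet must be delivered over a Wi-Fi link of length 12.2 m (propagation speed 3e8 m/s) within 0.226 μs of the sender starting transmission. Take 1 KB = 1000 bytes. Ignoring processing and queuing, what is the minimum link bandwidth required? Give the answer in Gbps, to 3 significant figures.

302 Gbps

L = 56000 bits.
Propagation delay = 12.2 / 300000000 = 0.0406667 μs.
Transmission budget = 0.226 − 0.0406667 = 0.185333 μs.
R ≥ L / t_tx = 56000 bits / 1.85333e-07 s = 302 Gbps.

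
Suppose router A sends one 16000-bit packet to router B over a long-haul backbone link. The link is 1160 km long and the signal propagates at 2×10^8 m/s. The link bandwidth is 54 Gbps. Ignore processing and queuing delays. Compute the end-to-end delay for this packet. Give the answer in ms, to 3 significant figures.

5.80 ms

Transmission delay = L/R = 16000 / 54000000000 = 0.000296296 ms.
Propagation delay = d/s = 1160000 m / 200000000 m/s = 5.8 ms.
Total = 5.80 ms.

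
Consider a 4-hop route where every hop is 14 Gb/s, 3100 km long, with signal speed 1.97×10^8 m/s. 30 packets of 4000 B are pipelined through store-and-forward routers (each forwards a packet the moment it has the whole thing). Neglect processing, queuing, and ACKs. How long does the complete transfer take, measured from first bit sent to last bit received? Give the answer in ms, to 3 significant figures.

Per-hop transmission t_tx = L/R = 32000/14000000000 = 0.00228571 ms.
Per-hop propagation t_prop = 3100000/197000000 = 15.736 ms.
Pipeline fill: first packet needs 4·t_tx to clear all hops; remaining 29 packets each add one t_tx.
Total = (4+30-1)·t_tx + 4·t_prop = 33·0.00228571 + 4·15.736 = 63.0 ms.

63.0 ms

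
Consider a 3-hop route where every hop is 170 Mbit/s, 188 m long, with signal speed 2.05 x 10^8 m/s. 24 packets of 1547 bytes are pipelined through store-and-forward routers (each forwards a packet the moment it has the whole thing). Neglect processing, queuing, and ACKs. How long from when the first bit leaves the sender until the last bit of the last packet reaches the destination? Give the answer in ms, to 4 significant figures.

Per-hop transmission t_tx = L/R = 12376/170000000 = 0.0728 ms.
Per-hop propagation t_prop = 188/2.05e+08 = 0.000917073 ms.
Pipeline fill: first packet needs 3·t_tx to clear all hops; remaining 23 packets each add one t_tx.
Total = (3+24-1)·t_tx + 3·t_prop = 26·0.0728 + 3·0.000917073 = 1.896 ms.

1.896 ms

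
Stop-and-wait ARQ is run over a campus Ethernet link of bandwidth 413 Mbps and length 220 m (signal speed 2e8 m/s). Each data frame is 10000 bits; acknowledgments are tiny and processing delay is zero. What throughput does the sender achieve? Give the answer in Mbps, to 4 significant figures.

378.6 Mbps

t_tx = L/R = 10000/413000000 = 2.42131e-05 s.
t_prop = 220/200000000 = 1.1e-06 s; RTT = 2.2e-06 s.
Cycle = t_tx + RTT = 2.64131e-05 s.
Throughput = L / cycle = 10000 / 2.64131e-05 = 378.6 Mbps.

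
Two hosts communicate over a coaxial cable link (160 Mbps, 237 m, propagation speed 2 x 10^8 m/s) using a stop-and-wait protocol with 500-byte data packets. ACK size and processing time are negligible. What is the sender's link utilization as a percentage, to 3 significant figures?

t_tx = L/R = 4000/160000000 = 2.5e-05 s.
t_prop = 237/200000000 = 1.185e-06 s; RTT = 2.37e-06 s.
Cycle = t_tx + RTT = 2.737e-05 s.
Utilization = t_tx / cycle = 2.5e-05/2.737e-05 = 91.3 %.

91.3 %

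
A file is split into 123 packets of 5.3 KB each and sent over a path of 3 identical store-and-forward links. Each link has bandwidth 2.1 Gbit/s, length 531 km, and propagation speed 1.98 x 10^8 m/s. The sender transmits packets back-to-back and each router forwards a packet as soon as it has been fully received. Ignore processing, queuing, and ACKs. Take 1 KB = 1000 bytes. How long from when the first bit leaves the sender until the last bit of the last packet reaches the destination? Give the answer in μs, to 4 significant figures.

Per-hop transmission t_tx = L/R = 42400/2100000000 = 20.1905 μs.
Per-hop propagation t_prop = 531000/198000000 = 2681.82 μs.
Pipeline fill: first packet needs 3·t_tx to clear all hops; remaining 122 packets each add one t_tx.
Total = (3+123-1)·t_tx + 3·t_prop = 125·20.1905 + 3·2681.82 = 10570 μs.

10570 μs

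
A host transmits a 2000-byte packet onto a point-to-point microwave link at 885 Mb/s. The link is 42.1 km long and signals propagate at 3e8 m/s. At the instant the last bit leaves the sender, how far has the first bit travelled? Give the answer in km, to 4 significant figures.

t_tx = L/R = 16000/885000000 = 1.80791e-05 s.
Distance = s × t_tx = 300000000 × 1.80791e-05 = 5.424 km.

5.424 km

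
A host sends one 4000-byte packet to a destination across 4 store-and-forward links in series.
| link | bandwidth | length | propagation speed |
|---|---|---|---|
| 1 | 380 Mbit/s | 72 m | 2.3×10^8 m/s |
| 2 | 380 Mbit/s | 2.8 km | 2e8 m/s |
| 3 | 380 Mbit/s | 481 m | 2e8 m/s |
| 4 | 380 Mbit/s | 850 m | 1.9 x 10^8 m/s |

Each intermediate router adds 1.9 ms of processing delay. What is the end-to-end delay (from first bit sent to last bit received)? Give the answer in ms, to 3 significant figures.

6.06 ms

L = 4000 × 8 = 32000 bits.
Transmission delay per hop = L/R = 32000/380000000 = 0.0842105 ms; 4 hops → 0.336842 ms.
Propagation delays (d/s per hop): 0.000313043, 0.014, 0.002405, 0.00447368 ms; sum = 0.0211917 ms.
Processing at 3 router(s): 3 × 1.9 ms = 5.7 ms.
End-to-end = 6.06 ms.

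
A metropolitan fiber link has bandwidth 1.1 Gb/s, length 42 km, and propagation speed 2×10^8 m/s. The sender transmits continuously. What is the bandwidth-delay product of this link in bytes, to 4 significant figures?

Propagation delay = 42000 / 200000000 = 0.00021 s.
BDP = R × t_prop = 1100000000 × 0.00021 = 231000 bits.
In bytes: 231000/8 = 28880 bytes.

28880 bytes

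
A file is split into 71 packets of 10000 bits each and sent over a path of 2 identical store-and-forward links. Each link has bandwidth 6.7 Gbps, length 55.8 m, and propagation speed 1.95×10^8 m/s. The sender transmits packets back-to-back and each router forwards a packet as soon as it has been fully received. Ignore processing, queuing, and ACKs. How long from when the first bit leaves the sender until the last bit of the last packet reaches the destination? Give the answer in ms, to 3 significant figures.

0.108 ms

Per-hop transmission t_tx = L/R = 10000/6700000000 = 0.00149254 ms.
Per-hop propagation t_prop = 55.8/195000000 = 0.000286154 ms.
Pipeline fill: first packet needs 2·t_tx to clear all hops; remaining 70 packets each add one t_tx.
Total = (2+71-1)·t_tx + 2·t_prop = 72·0.00149254 + 2·0.000286154 = 0.108 ms.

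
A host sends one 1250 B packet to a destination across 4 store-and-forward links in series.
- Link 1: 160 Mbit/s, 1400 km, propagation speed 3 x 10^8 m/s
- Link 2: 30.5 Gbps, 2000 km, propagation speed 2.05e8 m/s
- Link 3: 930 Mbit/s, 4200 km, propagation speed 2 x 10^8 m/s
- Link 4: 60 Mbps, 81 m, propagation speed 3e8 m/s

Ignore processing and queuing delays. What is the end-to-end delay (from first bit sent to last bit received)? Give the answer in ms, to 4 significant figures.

L = 1250 × 8 = 10000 bits.
Transmission delays (L/R per hop): 0.0625, 0.000327869, 0.0107527, 0.166667 ms; sum = 0.240247 ms.
Propagation delays (d/s per hop): 4.66667, 9.7561, 21, 0.00027 ms; sum = 35.423 ms.
End-to-end = 35.66 ms.

35.66 ms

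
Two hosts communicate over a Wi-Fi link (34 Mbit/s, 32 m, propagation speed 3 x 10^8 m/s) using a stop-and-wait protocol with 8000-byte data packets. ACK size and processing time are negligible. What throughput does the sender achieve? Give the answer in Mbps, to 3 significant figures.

34.0 Mbps

t_tx = L/R = 64000/34000000 = 0.00188235 s.
t_prop = 32/300000000 = 1.06667e-07 s; RTT = 2.13333e-07 s.
Cycle = t_tx + RTT = 0.00188257 s.
Throughput = L / cycle = 64000 / 0.00188257 = 34.0 Mbps.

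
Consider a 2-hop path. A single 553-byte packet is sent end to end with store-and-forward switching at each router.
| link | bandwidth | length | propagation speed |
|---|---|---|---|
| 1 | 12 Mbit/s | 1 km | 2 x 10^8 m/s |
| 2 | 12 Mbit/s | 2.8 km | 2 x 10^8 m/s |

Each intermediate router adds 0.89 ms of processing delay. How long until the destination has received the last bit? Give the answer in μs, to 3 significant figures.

L = 553 × 8 = 4424 bits.
Transmission delay per hop = L/R = 4424/12000000 = 368.667 μs; 2 hops → 737.333 μs.
Propagation delays (d/s per hop): 5, 14 μs; sum = 19 μs.
Processing at 1 router(s): 1 × 0.89 ms = 890 μs.
End-to-end = 1650 μs.

1650 μs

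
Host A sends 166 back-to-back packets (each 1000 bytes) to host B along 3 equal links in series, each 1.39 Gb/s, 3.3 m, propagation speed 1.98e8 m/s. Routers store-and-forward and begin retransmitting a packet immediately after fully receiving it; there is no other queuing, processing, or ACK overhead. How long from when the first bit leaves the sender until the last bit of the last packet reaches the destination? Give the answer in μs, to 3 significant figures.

Per-hop transmission t_tx = L/R = 8000/1390000000 = 5.7554 μs.
Per-hop propagation t_prop = 3.3/198000000 = 0.0166667 μs.
Pipeline fill: first packet needs 3·t_tx to clear all hops; remaining 165 packets each add one t_tx.
Total = (3+166-1)·t_tx + 3·t_prop = 168·5.7554 + 3·0.0166667 = 967 μs.

967 μs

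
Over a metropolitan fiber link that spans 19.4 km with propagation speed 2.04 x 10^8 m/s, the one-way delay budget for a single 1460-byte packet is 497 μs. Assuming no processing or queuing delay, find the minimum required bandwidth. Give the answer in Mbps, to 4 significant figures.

29.06 Mbps

L = 11680 bits.
Propagation delay = 19400 / 204000000 = 95.098 μs.
Transmission budget = 497 − 95.098 = 401.902 μs.
R ≥ L / t_tx = 11680 bits / 0.000401902 s = 29.06 Mbps.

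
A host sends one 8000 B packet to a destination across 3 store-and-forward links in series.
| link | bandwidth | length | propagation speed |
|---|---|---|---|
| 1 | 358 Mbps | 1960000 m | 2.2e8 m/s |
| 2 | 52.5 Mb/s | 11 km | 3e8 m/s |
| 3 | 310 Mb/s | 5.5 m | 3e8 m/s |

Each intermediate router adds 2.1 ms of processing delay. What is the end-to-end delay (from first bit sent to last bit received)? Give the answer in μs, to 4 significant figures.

L = 8000 × 8 = 64000 bits.
Transmission delays (L/R per hop): 178.771, 1219.05, 206.452 μs; sum = 1604.27 μs.
Propagation delays (d/s per hop): 8909.09, 36.6667, 0.0183333 μs; sum = 8945.78 μs.
Processing at 2 router(s): 2 × 2.1 ms = 4200 μs.
End-to-end = 14750 μs.

14750 μs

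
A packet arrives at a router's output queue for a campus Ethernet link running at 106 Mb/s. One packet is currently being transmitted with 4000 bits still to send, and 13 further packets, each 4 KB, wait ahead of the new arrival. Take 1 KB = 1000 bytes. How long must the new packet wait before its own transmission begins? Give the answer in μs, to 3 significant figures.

3960 μs

Each queued packet: L/R = 32000/106000000 = 301.887 μs.
13 queued → 3924.53 μs.
Plus remaining 4000 bits of current packet: 37.7358 μs.
Queuing delay = 3960 μs.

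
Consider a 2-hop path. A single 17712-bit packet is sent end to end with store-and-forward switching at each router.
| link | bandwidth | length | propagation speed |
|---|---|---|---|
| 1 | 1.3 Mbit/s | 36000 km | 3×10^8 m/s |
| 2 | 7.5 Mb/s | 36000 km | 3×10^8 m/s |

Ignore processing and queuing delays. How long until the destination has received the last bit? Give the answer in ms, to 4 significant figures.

Transmission delays (L/R per hop): 13.6246, 2.3616 ms; sum = 15.9862 ms.
Propagation delays (d/s per hop): 120, 120 ms; sum = 240 ms.
End-to-end = 256.0 ms.

256.0 ms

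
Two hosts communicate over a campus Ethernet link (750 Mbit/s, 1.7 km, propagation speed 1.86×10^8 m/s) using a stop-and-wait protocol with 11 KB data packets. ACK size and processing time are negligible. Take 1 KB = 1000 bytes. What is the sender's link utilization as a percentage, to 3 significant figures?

86.5 %

t_tx = L/R = 88000/750000000 = 0.000117333 s.
t_prop = 1700/186000000 = 9.13978e-06 s; RTT = 1.82796e-05 s.
Cycle = t_tx + RTT = 0.000135613 s.
Utilization = t_tx / cycle = 0.000117333/0.000135613 = 86.5 %.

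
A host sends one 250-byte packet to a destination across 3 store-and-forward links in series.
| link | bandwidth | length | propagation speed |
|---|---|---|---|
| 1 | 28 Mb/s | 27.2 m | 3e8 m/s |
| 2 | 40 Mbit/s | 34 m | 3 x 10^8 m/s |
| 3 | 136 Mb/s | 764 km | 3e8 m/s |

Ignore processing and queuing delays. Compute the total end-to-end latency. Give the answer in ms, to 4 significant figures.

L = 250 × 8 = 2000 bits.
Transmission delays (L/R per hop): 0.0714286, 0.05, 0.0147059 ms; sum = 0.136134 ms.
Propagation delays (d/s per hop): 9.06667e-05, 0.000113333, 2.54667 ms; sum = 2.54687 ms.
End-to-end = 2.683 ms.

2.683 ms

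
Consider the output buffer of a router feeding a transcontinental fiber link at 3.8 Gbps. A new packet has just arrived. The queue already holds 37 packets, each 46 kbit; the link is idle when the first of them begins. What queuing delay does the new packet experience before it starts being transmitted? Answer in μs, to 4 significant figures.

Each queued packet: L/R = 46000/3800000000 = 12.1053 μs.
37 queued → 447.895 μs.
Queuing delay = 447.9 μs.

447.9 μs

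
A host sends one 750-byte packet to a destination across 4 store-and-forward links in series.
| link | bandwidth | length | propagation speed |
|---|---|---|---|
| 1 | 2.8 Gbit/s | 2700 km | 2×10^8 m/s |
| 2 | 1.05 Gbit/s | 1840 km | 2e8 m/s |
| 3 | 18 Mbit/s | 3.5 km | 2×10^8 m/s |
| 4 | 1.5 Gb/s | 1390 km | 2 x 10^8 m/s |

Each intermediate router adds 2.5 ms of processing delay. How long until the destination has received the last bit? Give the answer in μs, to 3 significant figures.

L = 750 × 8 = 6000 bits.
Transmission delays (L/R per hop): 2.14286, 5.71429, 333.333, 4 μs; sum = 345.19 μs.
Propagation delays (d/s per hop): 13500, 9200, 17.5, 6950 μs; sum = 29667.5 μs.
Processing at 3 router(s): 3 × 2.5 ms = 7500 μs.
End-to-end = 37500 μs.

37500 μs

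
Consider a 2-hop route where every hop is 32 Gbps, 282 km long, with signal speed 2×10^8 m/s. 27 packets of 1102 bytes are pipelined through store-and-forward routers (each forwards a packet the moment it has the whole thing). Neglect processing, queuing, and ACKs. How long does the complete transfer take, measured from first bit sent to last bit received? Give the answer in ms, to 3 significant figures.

2.83 ms

Per-hop transmission t_tx = L/R = 8816/32000000000 = 0.0002755 ms.
Per-hop propagation t_prop = 282000/200000000 = 1.41 ms.
Pipeline fill: first packet needs 2·t_tx to clear all hops; remaining 26 packets each add one t_tx.
Total = (2+27-1)·t_tx + 2·t_prop = 28·0.0002755 + 2·1.41 = 2.83 ms.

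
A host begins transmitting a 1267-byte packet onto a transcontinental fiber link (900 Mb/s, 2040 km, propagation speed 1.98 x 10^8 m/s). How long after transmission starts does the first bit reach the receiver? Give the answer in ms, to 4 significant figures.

10.30 ms

First bit experiences only propagation delay: d/s = 2040000/198000000 = 10.30 ms.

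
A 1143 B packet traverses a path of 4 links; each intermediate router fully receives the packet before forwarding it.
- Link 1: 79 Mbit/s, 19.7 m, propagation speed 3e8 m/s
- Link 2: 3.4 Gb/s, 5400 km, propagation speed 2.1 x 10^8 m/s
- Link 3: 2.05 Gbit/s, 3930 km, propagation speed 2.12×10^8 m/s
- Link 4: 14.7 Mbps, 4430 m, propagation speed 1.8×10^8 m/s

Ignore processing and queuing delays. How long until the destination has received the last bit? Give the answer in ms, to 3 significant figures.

L = 1143 × 8 = 9144 bits.
Transmission delays (L/R per hop): 0.115747, 0.00268941, 0.00446049, 0.622041 ms; sum = 0.744938 ms.
Propagation delays (d/s per hop): 6.56667e-05, 25.7143, 18.5377, 0.0246111 ms; sum = 44.2767 ms.
End-to-end = 45.0 ms.

45.0 ms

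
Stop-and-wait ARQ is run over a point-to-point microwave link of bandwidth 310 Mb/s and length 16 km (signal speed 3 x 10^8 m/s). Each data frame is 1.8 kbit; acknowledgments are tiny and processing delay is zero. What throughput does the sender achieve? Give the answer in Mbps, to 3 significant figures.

16.0 Mbps

t_tx = L/R = 1800/310000000 = 5.80645e-06 s.
t_prop = 16000/300000000 = 5.33333e-05 s; RTT = 0.000106667 s.
Cycle = t_tx + RTT = 0.000112473 s.
Throughput = L / cycle = 1800 / 0.000112473 = 16.0 Mbps.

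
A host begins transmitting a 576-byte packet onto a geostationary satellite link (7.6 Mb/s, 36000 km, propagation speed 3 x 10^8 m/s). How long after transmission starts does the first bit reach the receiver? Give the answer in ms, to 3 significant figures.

First bit experiences only propagation delay: d/s = 36000000/300000000 = 120 ms.

120 ms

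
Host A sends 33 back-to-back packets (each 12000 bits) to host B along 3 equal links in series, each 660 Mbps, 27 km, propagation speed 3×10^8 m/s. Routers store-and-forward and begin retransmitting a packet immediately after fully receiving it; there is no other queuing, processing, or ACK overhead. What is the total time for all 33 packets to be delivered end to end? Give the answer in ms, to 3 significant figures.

Per-hop transmission t_tx = L/R = 12000/660000000 = 0.0181818 ms.
Per-hop propagation t_prop = 27000/300000000 = 0.09 ms.
Pipeline fill: first packet needs 3·t_tx to clear all hops; remaining 32 packets each add one t_tx.
Total = (3+33-1)·t_tx + 3·t_prop = 35·0.0181818 + 3·0.09 = 0.906 ms.

0.906 ms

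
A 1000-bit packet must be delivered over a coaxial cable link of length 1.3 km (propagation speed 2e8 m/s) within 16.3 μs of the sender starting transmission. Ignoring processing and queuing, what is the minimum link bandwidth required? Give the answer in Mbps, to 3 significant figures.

102 Mbps

Propagation delay = 1300 / 200000000 = 6.5 μs.
Transmission budget = 16.3 − 6.5 = 9.8 μs.
R ≥ L / t_tx = 1000 bits / 9.8e-06 s = 102 Mbps.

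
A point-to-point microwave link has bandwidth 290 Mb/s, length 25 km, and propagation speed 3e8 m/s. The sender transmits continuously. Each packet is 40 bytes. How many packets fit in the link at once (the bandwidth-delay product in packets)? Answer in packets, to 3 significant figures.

Propagation delay = 25000 / 300000000 = 8.33333e-05 s.
BDP = R × t_prop = 290000000 × 8.33333e-05 = 24166.7 bits.
In packets of 320 bits: 75.5 packets.

75.5 packets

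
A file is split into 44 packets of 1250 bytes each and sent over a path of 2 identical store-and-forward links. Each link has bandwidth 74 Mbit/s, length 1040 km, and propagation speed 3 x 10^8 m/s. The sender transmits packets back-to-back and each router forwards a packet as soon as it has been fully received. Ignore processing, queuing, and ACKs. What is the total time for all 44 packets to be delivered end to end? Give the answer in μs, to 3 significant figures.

Per-hop transmission t_tx = L/R = 10000/74000000 = 135.135 μs.
Per-hop propagation t_prop = 1040000/300000000 = 3466.67 μs.
Pipeline fill: first packet needs 2·t_tx to clear all hops; remaining 43 packets each add one t_tx.
Total = (2+44-1)·t_tx + 2·t_prop = 45·135.135 + 2·3466.67 = 13000 μs.

13000 μs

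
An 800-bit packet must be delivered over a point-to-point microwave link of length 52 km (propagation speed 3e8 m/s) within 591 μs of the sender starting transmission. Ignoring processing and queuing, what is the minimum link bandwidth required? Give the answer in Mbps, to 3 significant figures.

Propagation delay = 52000 / 300000000 = 173.333 μs.
Transmission budget = 591 − 173.333 = 417.667 μs.
R ≥ L / t_tx = 800 bits / 0.000417667 s = 1.92 Mbps.

1.92 Mbps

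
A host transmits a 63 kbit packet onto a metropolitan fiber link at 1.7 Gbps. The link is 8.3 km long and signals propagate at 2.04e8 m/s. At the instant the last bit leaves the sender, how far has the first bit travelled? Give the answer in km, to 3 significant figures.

7.56 km

t_tx = L/R = 63000/1700000000 = 3.70588e-05 s.
Distance = s × t_tx = 204000000 × 3.70588e-05 = 7.56 km.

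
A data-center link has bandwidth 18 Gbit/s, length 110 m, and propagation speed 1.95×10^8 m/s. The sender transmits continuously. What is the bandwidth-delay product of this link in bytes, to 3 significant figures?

1270 bytes

Propagation delay = 110 / 195000000 = 5.64103e-07 s.
BDP = R × t_prop = 18000000000 × 5.64103e-07 = 10153.8 bits.
In bytes: 10153.8/8 = 1270 bytes.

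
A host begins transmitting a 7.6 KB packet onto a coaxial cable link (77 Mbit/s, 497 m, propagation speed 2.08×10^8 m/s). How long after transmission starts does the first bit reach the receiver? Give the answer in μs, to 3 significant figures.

First bit experiences only propagation delay: d/s = 497/208000000 = 2.39 μs.

2.39 μs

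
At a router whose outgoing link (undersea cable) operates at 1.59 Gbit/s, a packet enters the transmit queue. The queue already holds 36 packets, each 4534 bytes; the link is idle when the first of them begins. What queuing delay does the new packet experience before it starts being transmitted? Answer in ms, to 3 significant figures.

Each queued packet: L/R = 36272/1590000000 = 0.0228126 ms.
36 queued → 0.821253 ms.
Queuing delay = 0.821 ms.

0.821 ms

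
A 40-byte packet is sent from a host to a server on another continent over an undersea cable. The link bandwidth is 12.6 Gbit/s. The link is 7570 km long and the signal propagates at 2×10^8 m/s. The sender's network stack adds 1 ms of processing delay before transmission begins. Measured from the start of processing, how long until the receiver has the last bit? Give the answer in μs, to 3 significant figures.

L = 40 × 8 = 320 bits.
Transmission delay = L/R = 320 / 12600000000 = 0.0253968 μs.
Propagation delay = d/s = 7570000 m / 200000000 m/s = 37850 μs.
Plus processing delay 1 ms = 1000 μs.
Total = 38900 μs.

38900 μs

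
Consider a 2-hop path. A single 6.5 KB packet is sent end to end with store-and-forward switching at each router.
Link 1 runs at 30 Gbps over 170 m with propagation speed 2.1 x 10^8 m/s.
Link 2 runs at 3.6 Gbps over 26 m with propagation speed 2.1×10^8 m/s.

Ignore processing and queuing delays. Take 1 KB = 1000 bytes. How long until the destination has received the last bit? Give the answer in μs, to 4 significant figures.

17.11 μs

L = 52000 bits.
Transmission delays (L/R per hop): 1.73333, 14.4444 μs; sum = 16.1778 μs.
Propagation delays (d/s per hop): 0.809524, 0.12381 μs; sum = 0.933333 μs.
End-to-end = 17.11 μs.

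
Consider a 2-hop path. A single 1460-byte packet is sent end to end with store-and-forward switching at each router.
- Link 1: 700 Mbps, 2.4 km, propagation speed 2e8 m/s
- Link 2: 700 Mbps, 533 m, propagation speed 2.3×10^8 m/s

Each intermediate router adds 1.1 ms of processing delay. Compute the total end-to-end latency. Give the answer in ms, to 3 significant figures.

1.15 ms

L = 1460 × 8 = 11680 bits.
Transmission delay per hop = L/R = 11680/700000000 = 0.0166857 ms; 2 hops → 0.0333714 ms.
Propagation delays (d/s per hop): 0.012, 0.00231739 ms; sum = 0.0143174 ms.
Processing at 1 router(s): 1 × 1.1 ms = 1.1 ms.
End-to-end = 1.15 ms.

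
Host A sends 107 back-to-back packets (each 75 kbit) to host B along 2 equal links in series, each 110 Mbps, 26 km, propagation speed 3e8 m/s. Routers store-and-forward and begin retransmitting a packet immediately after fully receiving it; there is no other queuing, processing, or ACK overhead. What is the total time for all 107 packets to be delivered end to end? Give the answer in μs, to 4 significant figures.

73810 μs

Per-hop transmission t_tx = L/R = 75000/110000000 = 681.818 μs.
Per-hop propagation t_prop = 26000/300000000 = 86.6667 μs.
Pipeline fill: first packet needs 2·t_tx to clear all hops; remaining 106 packets each add one t_tx.
Total = (2+107-1)·t_tx + 2·t_prop = 108·681.818 + 2·86.6667 = 73810 μs.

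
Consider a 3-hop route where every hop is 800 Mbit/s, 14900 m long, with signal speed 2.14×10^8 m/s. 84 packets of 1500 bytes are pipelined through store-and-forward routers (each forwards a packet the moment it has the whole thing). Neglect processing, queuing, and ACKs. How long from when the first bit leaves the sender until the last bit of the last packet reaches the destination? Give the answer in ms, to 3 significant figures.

Per-hop transmission t_tx = L/R = 12000/800000000 = 0.015 ms.
Per-hop propagation t_prop = 14900/214000000 = 0.0696262 ms.
Pipeline fill: first packet needs 3·t_tx to clear all hops; remaining 83 packets each add one t_tx.
Total = (3+84-1)·t_tx + 3·t_prop = 86·0.015 + 3·0.0696262 = 1.50 ms.

1.50 ms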